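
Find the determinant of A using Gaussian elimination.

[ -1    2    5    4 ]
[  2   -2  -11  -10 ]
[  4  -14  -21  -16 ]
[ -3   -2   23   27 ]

Forward elimination:
R2 <- R2 - (-2)*R1:  [  0   2  -1  -2 ]
R3 <- R3 - (-4)*R1:  [  0  -6  -1   0 ]
R4 <- R4 - (3)*R1:  [  0  -8   8  15 ]
R3 <- R3 - (-3)*R2:  [  0   0  -4  -6 ]
R4 <- R4 - (-4)*R2:  [ 0  0  4  7 ]
R4 <- R4 - (-1)*R3:  [ 0  0  0  1 ]
Upper-triangular form:
[ -1  2   5   4 ]
[  0  2  -1  -2 ]
[  0  0  -4  -6 ]
[  0  0   0   1 ]
det(A) = (-1)^0 * (-1) * (2) * (-4) * (1) = 8  (0 row swaps -> sign +1)

det(A) = 8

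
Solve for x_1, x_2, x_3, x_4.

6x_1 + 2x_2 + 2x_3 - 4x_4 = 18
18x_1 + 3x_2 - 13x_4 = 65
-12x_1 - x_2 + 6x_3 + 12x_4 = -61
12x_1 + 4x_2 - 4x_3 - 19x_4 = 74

(2, 1, -2, -2)

Forward elimination on [A|b]:
R2 <- R2 - (3)*R1:  [  0  -3  -6  -1  11 ]
R3 <- R3 - (-2)*R1:  [   0    3   10    4  -25 ]
R4 <- R4 - (2)*R1:  [   0    0   -8  -11   38 ]
R3 <- R3 - (-1)*R2:  [   0    0    4    3  -14 ]
R4 <- R4 - (-2)*R3:  [  0   0   0  -5  10 ]
Row echelon form:
[ 6   2   2  -4  |   18 ]
[ 0  -3  -6  -1  |   11 ]
[ 0   0   4   3  |  -14 ]
[ 0   0   0  -5  |   10 ]
Back-substitution:
x_4 = (10) / -5 = -2
x_3 = (-14 - (3)*(-2)) / 4 = -2
x_2 = (11 - (-6)*(-2) - (-1)*(-2)) / -3 = 1
x_1 = (18 - (2)*(1) - (2)*(-2) - (-4)*(-2)) / 6 = 2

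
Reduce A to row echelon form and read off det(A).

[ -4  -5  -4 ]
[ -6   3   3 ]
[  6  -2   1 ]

Forward elimination:
R2 <- R2 - (3/2)*R1:  [    0  21/2     9 ]
R3 <- R3 - (-3/2)*R1:  [     0  -19/2     -5 ]
R3 <- R3 - (-19/21)*R2:  [    0     0  22/7 ]
Upper-triangular form:
[ -4    -5    -4 ]
[  0  21/2     9 ]
[  0     0  22/7 ]
det(A) = (-1)^0 * (-4) * (21/2) * (22/7) = -132  (0 row swaps -> sign +1)

det(A) = -132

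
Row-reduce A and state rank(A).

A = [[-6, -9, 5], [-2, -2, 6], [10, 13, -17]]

Row reduction:
R2 <- R2 - (1/3)*R1:  [    0     1  13/3 ]
R3 <- R3 - (-5/3)*R1:  [     0     -2  -26/3 ]
R3 <- R3 - (-2)*R2:  [ 0  0  0 ]
Row echelon form:
[ -6  -9     5 ]
[  0   1  13/3 ]
[  0   0     0 ]
Nonzero rows / pivot columns: 2

rank(A) = 2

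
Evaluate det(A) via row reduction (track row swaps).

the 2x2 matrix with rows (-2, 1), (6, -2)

Forward elimination:
R2 <- R2 - (-3)*R1:  [ 0  1 ]
Upper-triangular form:
[ -2  1 ]
[  0  1 ]
det(A) = (-1)^0 * (-2) * (1) = -2  (0 row swaps -> sign +1)

det(A) = -2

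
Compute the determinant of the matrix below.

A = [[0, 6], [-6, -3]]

Forward elimination:
R1 <-> R2   (pivot in column 1 was zero)
[ -6  -3 ]
[  0   6 ]
Upper-triangular form:
[ -6  -3 ]
[  0   6 ]
det(A) = (-1)^1 * (-6) * (6) = 36  (1 row swap -> sign -1)

det(A) = 36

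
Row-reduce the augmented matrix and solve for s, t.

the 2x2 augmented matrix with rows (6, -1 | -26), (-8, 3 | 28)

(-5, -4)

Forward elimination on [A|b]:
R2 <- R2 - (-4/3)*R1:  [     0    5/3  -20/3 ]
Row echelon form:
[ 6   -1  |    -26 ]
[ 0  5/3  |  -20/3 ]
Back-substitution:
t = (-20/3) / (5/3) = -4
s = (-26 - (-1)*(-4)) / 6 = -5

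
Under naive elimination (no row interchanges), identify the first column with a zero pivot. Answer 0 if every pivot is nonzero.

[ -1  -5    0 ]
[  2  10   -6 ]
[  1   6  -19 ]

first zero-pivot column = 2

Naive forward elimination:
R2 <- R2 - (-2)*R1:  [  0   0  -6 ]
R3 <- R3 - (-1)*R1:  [   0    1  -19 ]
Matrix at this point:
[ -1  -5    0 ]
[  0   0   -6 ]
[  0   1  -19 ]
Pivot entry (2,2) is zero but row 3 has 1 in column 2 -> naive elimination stops; a row interchange (e.g. R2 <-> R3) would be required here.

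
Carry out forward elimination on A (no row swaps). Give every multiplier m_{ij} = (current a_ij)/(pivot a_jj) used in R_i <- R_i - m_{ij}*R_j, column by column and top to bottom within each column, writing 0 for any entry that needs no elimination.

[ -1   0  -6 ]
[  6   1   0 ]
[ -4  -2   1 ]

multipliers: -6, 4, -2

Forward elimination:
R2 <- R2 - (-6)*R1:  [   0    1  -36 ]
R3 <- R3 - (4)*R1:  [  0  -2  25 ]
R3 <- R3 - (-2)*R2:  [   0    0  -47 ]
Multipliers (in order of application): m_{21} = -6, m_{31} = 4, m_{32} = -2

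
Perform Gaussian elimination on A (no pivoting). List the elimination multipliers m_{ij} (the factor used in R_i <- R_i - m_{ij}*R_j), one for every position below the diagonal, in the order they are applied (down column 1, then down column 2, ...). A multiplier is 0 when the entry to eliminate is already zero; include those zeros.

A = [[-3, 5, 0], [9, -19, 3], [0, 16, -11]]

Forward elimination:
R2 <- R2 - (-3)*R1:  [  0  -4   3 ]
R3: entry in column 1 is already 0 -> m_{31} = 0 (no row operation needed)
R3 <- R3 - (-4)*R2:  [ 0  0  1 ]
Multipliers (in order of application): m_{21} = -3, m_{31} = 0, m_{32} = -4

multipliers: -3, 0, -4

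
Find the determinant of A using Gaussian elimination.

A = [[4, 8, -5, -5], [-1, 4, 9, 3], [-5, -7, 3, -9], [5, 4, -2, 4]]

Forward elimination:
R2 <- R2 - (-1/4)*R1:  [    0     6  31/4   7/4 ]
R3 <- R3 - (-5/4)*R1:  [     0      3  -13/4  -61/4 ]
R4 <- R4 - (5/4)*R1:  [    0    -6  17/4  41/4 ]
R3 <- R3 - (1/2)*R2:  [      0       0   -57/8  -129/8 ]
R4 <- R4 - (-1)*R2:  [  0   0  12  12 ]
R4 <- R4 - (-32/19)*R3:  [       0        0        0  -288/19 ]
Upper-triangular form:
[ 4  8     -5       -5 ]
[ 0  6   31/4      7/4 ]
[ 0  0  -57/8   -129/8 ]
[ 0  0      0  -288/19 ]
det(A) = (-1)^0 * (4) * (6) * (-57/8) * (-288/19) = 2592  (0 row swaps -> sign +1)

det(A) = 2592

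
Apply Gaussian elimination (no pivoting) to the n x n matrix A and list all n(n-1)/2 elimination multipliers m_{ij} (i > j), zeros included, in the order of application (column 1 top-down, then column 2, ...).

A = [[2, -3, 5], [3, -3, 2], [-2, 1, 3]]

Forward elimination:
R2 <- R2 - (3/2)*R1:  [     0    3/2  -11/2 ]
R3 <- R3 - (-1)*R1:  [  0  -2   8 ]
R3 <- R3 - (-4/3)*R2:  [   0    0  2/3 ]
Multipliers (in order of application): m_{21} = 3/2, m_{31} = -1, m_{32} = -4/3

multipliers: 3/2, -1, -4/3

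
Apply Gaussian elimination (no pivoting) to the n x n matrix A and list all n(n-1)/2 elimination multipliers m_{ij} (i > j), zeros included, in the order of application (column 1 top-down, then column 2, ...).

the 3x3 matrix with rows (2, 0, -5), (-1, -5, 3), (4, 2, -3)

Forward elimination:
R2 <- R2 - (-1/2)*R1:  [   0   -5  1/2 ]
R3 <- R3 - (2)*R1:  [ 0  2  7 ]
R3 <- R3 - (-2/5)*R2:  [    0     0  36/5 ]
Multipliers (in order of application): m_{21} = -1/2, m_{31} = 2, m_{32} = -2/5

multipliers: -1/2, 2, -2/5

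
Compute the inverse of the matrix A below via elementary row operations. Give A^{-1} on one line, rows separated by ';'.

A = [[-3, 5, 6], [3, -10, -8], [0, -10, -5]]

Gauss-Jordan on [A | I]:
R1 <- (1/-3)*R1:  [    1  -5/3    -2  |  -1/3     0     0 ]
R2 <- R2 - (3)*R1:  [  0  -5  -2  |   1   1   0 ]
R2 <- (1/-5)*R2:  [    0     1   2/5  |  -1/5  -1/5     0 ]
R1 <- R1 - (-5/3)*R2:  [    1     0  -4/3  |  -2/3  -1/3     0 ]
R3 <- R3 - (-10)*R2:  [  0   0  -1  |  -2  -2   1 ]
R3 <- (1/-1)*R3:  [  0   0   1  |   2   2  -1 ]
R1 <- R1 - (-4/3)*R3:  [    1     0     0  |     2   7/3  -4/3 ]
R2 <- R2 - (2/5)*R3:  [   0    1    0  |   -1   -1  2/5 ]
Right block of [I | A^{-1}] is the inverse:
[  2  7/3  -4/3 ]
[ -1   -1   2/5 ]
[  2    2    -1 ]

inverse = [2 7/3 -4/3; -1 -1 2/5; 2 2 -1]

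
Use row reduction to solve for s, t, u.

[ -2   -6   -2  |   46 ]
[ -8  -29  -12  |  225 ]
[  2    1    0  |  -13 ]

Forward elimination on [A|b]:
R2 <- R2 - (4)*R1:  [  0  -5  -4  41 ]
R3 <- R3 - (-1)*R1:  [  0  -5  -2  33 ]
R3 <- R3 - (1)*R2:  [  0   0   2  -8 ]
Row echelon form:
[ -2  -6  -2  |  46 ]
[  0  -5  -4  |  41 ]
[  0   0   2  |  -8 ]
Back-substitution:
u = (-8) / 2 = -4
t = (41 - (-4)*(-4)) / -5 = -5
s = (46 - (-6)*(-5) - (-2)*(-4)) / -2 = -4

(-4, -5, -4)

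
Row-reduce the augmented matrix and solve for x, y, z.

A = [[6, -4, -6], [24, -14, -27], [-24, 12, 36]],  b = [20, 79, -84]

Forward elimination on [A|b]:
R2 <- R2 - (4)*R1:  [  0   2  -3  -1 ]
R3 <- R3 - (-4)*R1:  [  0  -4  12  -4 ]
R3 <- R3 - (-2)*R2:  [  0   0   6  -6 ]
Row echelon form:
[ 6  -4  -6  |  20 ]
[ 0   2  -3  |  -1 ]
[ 0   0   6  |  -6 ]
Back-substitution:
z = (-6) / 6 = -1
y = (-1 - (-3)*(-1)) / 2 = -2
x = (20 - (-4)*(-2) - (-6)*(-1)) / 6 = 1

(1, -2, -1)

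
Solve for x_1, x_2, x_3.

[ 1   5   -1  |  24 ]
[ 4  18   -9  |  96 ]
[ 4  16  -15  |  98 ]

(-3, 5, -2)

Forward elimination on [A|b]:
R2 <- R2 - (4)*R1:  [  0  -2  -5   0 ]
R3 <- R3 - (4)*R1:  [   0   -4  -11    2 ]
R3 <- R3 - (2)*R2:  [  0   0  -1   2 ]
Row echelon form:
[ 1   5  -1  |  24 ]
[ 0  -2  -5  |   0 ]
[ 0   0  -1  |   2 ]
Back-substitution:
x_3 = (2) / -1 = -2
x_2 = (0 - (-5)*(-2)) / -2 = 5
x_1 = (24 - (5)*(5) - (-1)*(-2)) / 1 = -3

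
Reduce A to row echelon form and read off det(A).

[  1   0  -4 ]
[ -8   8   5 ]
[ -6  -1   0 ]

det(A) = -219

Forward elimination:
R2 <- R2 - (-8)*R1:  [   0    8  -27 ]
R3 <- R3 - (-6)*R1:  [   0   -1  -24 ]
R3 <- R3 - (-1/8)*R2:  [      0       0  -219/8 ]
Upper-triangular form:
[ 1  0      -4 ]
[ 0  8     -27 ]
[ 0  0  -219/8 ]
det(A) = (-1)^0 * (1) * (8) * (-219/8) = -219  (0 row swaps -> sign +1)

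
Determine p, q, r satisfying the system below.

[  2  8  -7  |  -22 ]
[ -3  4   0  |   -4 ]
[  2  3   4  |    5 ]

(0, -1, 2)

Forward elimination on [A|b]:
R2 <- R2 - (-3/2)*R1:  [     0     16  -21/2    -37 ]
R3 <- R3 - (1)*R1:  [  0  -5  11  27 ]
R3 <- R3 - (-5/16)*R2:  [      0       0  247/32  247/16 ]
Row echelon form:
[ 2   8      -7  |     -22 ]
[ 0  16   -21/2  |     -37 ]
[ 0   0  247/32  |  247/16 ]
Back-substitution:
r = (247/16) / (247/32) = 2
q = (-37 - (-21/2)*(2)) / 16 = -1
p = (-22 - (8)*(-1) - (-7)*(2)) / 2 = 0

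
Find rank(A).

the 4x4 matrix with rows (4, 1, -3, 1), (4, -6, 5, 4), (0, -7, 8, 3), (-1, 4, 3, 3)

Row reduction:
R2 <- R2 - (1)*R1:  [  0  -7   8   3 ]
R4 <- R4 - (-1/4)*R1:  [    0  17/4   9/4  13/4 ]
R3 <- R3 - (1)*R2:  [ 0  0  0  0 ]
R4 <- R4 - (-17/28)*R2:  [      0       0  199/28   71/14 ]
R3 <-> R4   (pivot in column 3 was zero)
[ 4   1      -3      1 ]
[ 0  -7       8      3 ]
[ 0   0  199/28  71/14 ]
[ 0   0       0      0 ]
Row echelon form:
[ 4   1      -3      1 ]
[ 0  -7       8      3 ]
[ 0   0  199/28  71/14 ]
[ 0   0       0      0 ]
Nonzero rows / pivot columns: 3

rank(A) = 3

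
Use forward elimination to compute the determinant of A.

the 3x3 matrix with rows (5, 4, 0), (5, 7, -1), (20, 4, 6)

det(A) = 30

Forward elimination:
R2 <- R2 - (1)*R1:  [  0   3  -1 ]
R3 <- R3 - (4)*R1:  [   0  -12    6 ]
R3 <- R3 - (-4)*R2:  [ 0  0  2 ]
Upper-triangular form:
[ 5  4   0 ]
[ 0  3  -1 ]
[ 0  0   2 ]
det(A) = (-1)^0 * (5) * (3) * (2) = 30  (0 row swaps -> sign +1)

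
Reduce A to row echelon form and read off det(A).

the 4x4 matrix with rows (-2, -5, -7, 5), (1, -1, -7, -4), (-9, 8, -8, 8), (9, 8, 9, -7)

det(A) = -6283

Forward elimination:
R2 <- R2 - (-1/2)*R1:  [     0   -7/2  -21/2   -3/2 ]
R3 <- R3 - (9/2)*R1:  [     0   61/2   47/2  -29/2 ]
R4 <- R4 - (-9/2)*R1:  [     0  -29/2  -45/2   31/2 ]
R3 <- R3 - (-61/7)*R2:  [      0       0     -68  -193/7 ]
R4 <- R4 - (29/7)*R2:  [     0      0     21  152/7 ]
R4 <- R4 - (-21/68)*R3:  [        0         0         0  6283/476 ]
Upper-triangular form:
[ -2    -5     -7         5 ]
[  0  -7/2  -21/2      -3/2 ]
[  0     0    -68    -193/7 ]
[  0     0      0  6283/476 ]
det(A) = (-1)^0 * (-2) * (-7/2) * (-68) * (6283/476) = -6283  (0 row swaps -> sign +1)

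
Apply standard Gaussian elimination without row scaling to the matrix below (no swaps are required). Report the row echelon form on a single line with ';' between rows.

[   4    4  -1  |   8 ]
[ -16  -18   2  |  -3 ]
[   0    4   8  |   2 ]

Forward elimination:
R2 <- R2 - (-4)*R1:  [  0  -2  -2  29 ]
R3 <- R3 - (-2)*R2:  [  0   0   4  60 ]
Row echelon form:
[ 4   4  -1  |   8 ]
[ 0  -2  -2  |  29 ]
[ 0   0   4  |  60 ]

REF = [4 4 -1 8; 0 -2 -2 29; 0 0 4 60]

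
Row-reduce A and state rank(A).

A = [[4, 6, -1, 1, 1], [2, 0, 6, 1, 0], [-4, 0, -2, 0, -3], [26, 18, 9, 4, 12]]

rank(A) = 3

Row reduction:
R2 <- R2 - (1/2)*R1:  [    0    -3  13/2   1/2  -1/2 ]
R3 <- R3 - (-1)*R1:  [  0   6  -3   1  -2 ]
R4 <- R4 - (13/2)*R1:  [    0   -21  31/2  -5/2  11/2 ]
R3 <- R3 - (-2)*R2:  [  0   0  10   2  -3 ]
R4 <- R4 - (7)*R2:  [   0    0  -30   -6    9 ]
R4 <- R4 - (-3)*R3:  [ 0  0  0  0  0 ]
Row echelon form:
[ 4   6    -1    1     1 ]
[ 0  -3  13/2  1/2  -1/2 ]
[ 0   0    10    2    -3 ]
[ 0   0     0    0     0 ]
Nonzero rows / pivot columns: 3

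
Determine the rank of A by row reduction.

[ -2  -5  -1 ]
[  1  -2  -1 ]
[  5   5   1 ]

Row reduction:
R2 <- R2 - (-1/2)*R1:  [    0  -9/2  -3/2 ]
R3 <- R3 - (-5/2)*R1:  [     0  -15/2   -3/2 ]
R3 <- R3 - (5/3)*R2:  [ 0  0  1 ]
Row echelon form:
[ -2    -5    -1 ]
[  0  -9/2  -3/2 ]
[  0     0     1 ]
Nonzero rows / pivot columns: 3

rank(A) = 3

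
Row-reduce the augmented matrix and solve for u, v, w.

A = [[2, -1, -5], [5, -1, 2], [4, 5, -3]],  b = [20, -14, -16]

Forward elimination on [A|b]:
R2 <- R2 - (5/2)*R1:  [    0   3/2  29/2   -64 ]
R3 <- R3 - (2)*R1:  [   0    7    7  -56 ]
R3 <- R3 - (14/3)*R2:  [      0       0  -182/3   728/3 ]
Row echelon form:
[ 2   -1      -5  |     20 ]
[ 0  3/2    29/2  |    -64 ]
[ 0    0  -182/3  |  728/3 ]
Back-substitution:
w = (728/3) / (-182/3) = -4
v = (-64 - (29/2)*(-4)) / (3/2) = -4
u = (20 - (-1)*(-4) - (-5)*(-4)) / 2 = -2

(-2, -4, -4)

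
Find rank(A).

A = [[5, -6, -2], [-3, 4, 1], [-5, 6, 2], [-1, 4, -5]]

rank(A) = 3

Row reduction:
R2 <- R2 - (-3/5)*R1:  [    0   2/5  -1/5 ]
R3 <- R3 - (-1)*R1:  [ 0  0  0 ]
R4 <- R4 - (-1/5)*R1:  [     0   14/5  -27/5 ]
R4 <- R4 - (7)*R2:  [  0   0  -4 ]
R3 <-> R4   (pivot in column 3 was zero)
[ 5   -6    -2 ]
[ 0  2/5  -1/5 ]
[ 0    0    -4 ]
[ 0    0     0 ]
Row echelon form:
[ 5   -6    -2 ]
[ 0  2/5  -1/5 ]
[ 0    0    -4 ]
[ 0    0     0 ]
Nonzero rows / pivot columns: 3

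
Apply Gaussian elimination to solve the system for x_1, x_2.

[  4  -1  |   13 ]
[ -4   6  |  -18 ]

(3, -1)

Forward elimination on [A|b]:
R2 <- R2 - (-1)*R1:  [  0   5  -5 ]
Row echelon form:
[ 4  -1  |  13 ]
[ 0   5  |  -5 ]
Back-substitution:
x_2 = (-5) / 5 = -1
x_1 = (13 - (-1)*(-1)) / 4 = 3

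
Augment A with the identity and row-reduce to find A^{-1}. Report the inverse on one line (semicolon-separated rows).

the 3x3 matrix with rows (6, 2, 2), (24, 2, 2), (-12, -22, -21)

inverse = [-1/18 1/18 0; -40/3 17/6 -1; 14 -3 1]

Gauss-Jordan on [A | I]:
R1 <- (1/6)*R1:  [   1  1/3  1/3  |  1/6    0    0 ]
R2 <- R2 - (24)*R1:  [  0  -6  -6  |  -4   1   0 ]
R3 <- R3 - (-12)*R1:  [   0  -18  -17  |    2    0    1 ]
R2 <- (1/-6)*R2:  [    0     1     1  |   2/3  -1/6     0 ]
R1 <- R1 - (1/3)*R2:  [     1      0      0  |  -1/18   1/18      0 ]
R3 <- R3 - (-18)*R2:  [  0   0   1  |  14  -3   1 ]
R2 <- R2 - (1)*R3:  [     0      1      0  |  -40/3   17/6     -1 ]
Right block of [I | A^{-1}] is the inverse:
[ -1/18  1/18   0 ]
[ -40/3  17/6  -1 ]
[    14    -3   1 ]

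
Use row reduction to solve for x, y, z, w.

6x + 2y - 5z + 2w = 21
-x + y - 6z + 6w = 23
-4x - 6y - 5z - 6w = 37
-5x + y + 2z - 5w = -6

(0, -1, -5, -1)

Forward elimination on [A|b]:
R2 <- R2 - (-1/6)*R1:  [     0    4/3  -41/6   19/3   53/2 ]
R3 <- R3 - (-2/3)*R1:  [     0  -14/3  -25/3  -14/3     51 ]
R4 <- R4 - (-5/6)*R1:  [     0    8/3  -13/6  -10/3   23/2 ]
R3 <- R3 - (-7/2)*R2:  [      0       0  -129/4    35/2   575/4 ]
R4 <- R4 - (2)*R2:  [     0      0   23/2    -16  -83/2 ]
R4 <- R4 - (-46/129)*R3:  [         0          0          0  -1259/129   1259/129 ]
Row echelon form:
[ 6    2      -5          2  |        21 ]
[ 0  4/3   -41/6       19/3  |      53/2 ]
[ 0    0  -129/4       35/2  |     575/4 ]
[ 0    0       0  -1259/129  |  1259/129 ]
Back-substitution:
w = (1259/129) / (-1259/129) = -1
z = (575/4 - (35/2)*(-1)) / (-129/4) = -5
y = (53/2 - (-41/6)*(-5) - (19/3)*(-1)) / (4/3) = -1
x = (21 - (2)*(-1) - (-5)*(-5) - (2)*(-1)) / 6 = 0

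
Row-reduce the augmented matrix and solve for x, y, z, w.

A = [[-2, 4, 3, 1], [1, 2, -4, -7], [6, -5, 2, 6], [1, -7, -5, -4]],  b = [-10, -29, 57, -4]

(4, -1, -1, 5)

Forward elimination on [A|b]:
R2 <- R2 - (-1/2)*R1:  [     0      4   -5/2  -13/2    -34 ]
R3 <- R3 - (-3)*R1:  [  0   7  11   9  27 ]
R4 <- R4 - (-1/2)*R1:  [    0    -5  -7/2  -7/2    -9 ]
R3 <- R3 - (7/4)*R2:  [     0      0  123/8  163/8  173/2 ]
R4 <- R4 - (-5/4)*R2:  [      0       0   -53/8   -93/8  -103/2 ]
R4 <- R4 - (-53/123)*R3:  [         0          0          0   -350/123  -1750/123 ]
Row echelon form:
[ -2  4      3         1  |        -10 ]
[  0  4   -5/2     -13/2  |        -34 ]
[  0  0  123/8     163/8  |      173/2 ]
[  0  0      0  -350/123  |  -1750/123 ]
Back-substitution:
w = (-1750/123) / (-350/123) = 5
z = (173/2 - (163/8)*(5)) / (123/8) = -1
y = (-34 - (-5/2)*(-1) - (-13/2)*(5)) / 4 = -1
x = (-10 - (4)*(-1) - (3)*(-1) - (1)*(5)) / -2 = 4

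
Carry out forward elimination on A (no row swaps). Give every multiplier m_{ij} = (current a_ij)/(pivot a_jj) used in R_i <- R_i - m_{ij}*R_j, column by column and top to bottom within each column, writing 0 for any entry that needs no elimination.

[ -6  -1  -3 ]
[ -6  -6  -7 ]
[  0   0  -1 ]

multipliers: 1, 0, 0

Forward elimination:
R2 <- R2 - (1)*R1:  [  0  -5  -4 ]
R3: entry in column 1 is already 0 -> m_{31} = 0 (no row operation needed)
R3: entry in column 2 is already 0 -> m_{32} = 0 (no row operation needed)
Multipliers (in order of application): m_{21} = 1, m_{31} = 0, m_{32} = 0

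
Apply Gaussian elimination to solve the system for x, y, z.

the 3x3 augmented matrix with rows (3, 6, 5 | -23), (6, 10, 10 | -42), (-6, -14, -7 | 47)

Forward elimination on [A|b]:
R2 <- R2 - (2)*R1:  [  0  -2   0   4 ]
R3 <- R3 - (-2)*R1:  [  0  -2   3   1 ]
R3 <- R3 - (1)*R2:  [  0   0   3  -3 ]
Row echelon form:
[ 3   6  5  |  -23 ]
[ 0  -2  0  |    4 ]
[ 0   0  3  |   -3 ]
Back-substitution:
z = (-3) / 3 = -1
y = (4) / -2 = -2
x = (-23 - (6)*(-2) - (5)*(-1)) / 3 = -2

(-2, -2, -1)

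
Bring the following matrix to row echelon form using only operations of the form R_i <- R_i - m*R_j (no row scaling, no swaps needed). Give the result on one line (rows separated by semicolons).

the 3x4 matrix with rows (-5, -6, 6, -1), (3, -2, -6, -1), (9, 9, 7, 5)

Forward elimination:
R2 <- R2 - (-3/5)*R1:  [     0  -28/5  -12/5   -8/5 ]
R3 <- R3 - (-9/5)*R1:  [    0  -9/5  89/5  16/5 ]
R3 <- R3 - (9/28)*R2:  [     0      0  130/7   26/7 ]
Row echelon form:
[ -5     -6      6    -1 ]
[  0  -28/5  -12/5  -8/5 ]
[  0      0  130/7  26/7 ]

REF = [-5 -6 6 -1; 0 -28/5 -12/5 -8/5; 0 0 130/7 26/7]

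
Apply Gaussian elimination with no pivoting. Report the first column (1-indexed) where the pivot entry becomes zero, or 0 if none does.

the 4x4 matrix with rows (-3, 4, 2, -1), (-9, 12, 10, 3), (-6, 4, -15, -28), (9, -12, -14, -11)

first zero-pivot column = 2

Naive forward elimination:
R2 <- R2 - (3)*R1:  [ 0  0  4  6 ]
R3 <- R3 - (2)*R1:  [   0   -4  -19  -26 ]
R4 <- R4 - (-3)*R1:  [   0    0   -8  -14 ]
Matrix at this point:
[ -3   4    2   -1 ]
[  0   0    4    6 ]
[  0  -4  -19  -26 ]
[  0   0   -8  -14 ]
Pivot entry (2,2) is zero but row 3 has -4 in column 2 -> naive elimination stops; a row interchange (e.g. R2 <-> R3) would be required here.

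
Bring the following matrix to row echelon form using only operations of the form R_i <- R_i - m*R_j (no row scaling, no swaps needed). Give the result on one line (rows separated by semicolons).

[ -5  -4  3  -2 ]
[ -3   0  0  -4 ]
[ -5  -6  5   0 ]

Forward elimination:
R2 <- R2 - (3/5)*R1:  [     0   12/5   -9/5  -14/5 ]
R3 <- R3 - (1)*R1:  [  0  -2   2   2 ]
R3 <- R3 - (-5/6)*R2:  [    0     0   1/2  -1/3 ]
Row echelon form:
[ -5    -4     3     -2 ]
[  0  12/5  -9/5  -14/5 ]
[  0     0   1/2   -1/3 ]

REF = [-5 -4 3 -2; 0 12/5 -9/5 -14/5; 0 0 1/2 -1/3]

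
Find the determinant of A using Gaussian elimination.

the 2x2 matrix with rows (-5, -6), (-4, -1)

det(A) = -19

Forward elimination:
R2 <- R2 - (4/5)*R1:  [    0  19/5 ]
Upper-triangular form:
[ -5    -6 ]
[  0  19/5 ]
det(A) = (-1)^0 * (-5) * (19/5) = -19  (0 row swaps -> sign +1)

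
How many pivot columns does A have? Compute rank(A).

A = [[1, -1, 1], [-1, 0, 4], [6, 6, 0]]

Row reduction:
R2 <- R2 - (-1)*R1:  [  0  -1   5 ]
R3 <- R3 - (6)*R1:  [  0  12  -6 ]
R3 <- R3 - (-12)*R2:  [  0   0  54 ]
Row echelon form:
[ 1  -1   1 ]
[ 0  -1   5 ]
[ 0   0  54 ]
Nonzero rows / pivot columns: 3

rank(A) = 3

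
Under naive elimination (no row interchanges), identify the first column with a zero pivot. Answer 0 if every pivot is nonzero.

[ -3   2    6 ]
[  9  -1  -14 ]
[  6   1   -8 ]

Naive forward elimination:
R2 <- R2 - (-3)*R1:  [ 0  5  4 ]
R3 <- R3 - (-2)*R1:  [ 0  5  4 ]
R3 <- R3 - (1)*R2:  [ 0  0  0 ]
Matrix at this point:
[ -3  2  6 ]
[  0  5  4 ]
[  0  0  0 ]
Pivot entry (3,3) in the last row is zero and there are no rows below to swap with -> zero pivot in column 3 (A is singular).

first zero-pivot column = 3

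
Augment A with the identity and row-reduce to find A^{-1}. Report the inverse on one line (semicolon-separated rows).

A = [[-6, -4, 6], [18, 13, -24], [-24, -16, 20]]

inverse = [-31/6 -2/3 3/4; 9 1 -3/2; 1 0 -1/4]

Gauss-Jordan on [A | I]:
R1 <- (1/-6)*R1:  [    1   2/3    -1  |  -1/6     0     0 ]
R2 <- R2 - (18)*R1:  [  0   1  -6  |   3   1   0 ]
R3 <- R3 - (-24)*R1:  [  0   0  -4  |  -4   0   1 ]
R1 <- R1 - (2/3)*R2:  [     1      0      3  |  -13/6   -2/3      0 ]
R3 <- (1/-4)*R3:  [    0     0     1  |     1     0  -1/4 ]
R1 <- R1 - (3)*R3:  [     1      0      0  |  -31/6   -2/3    3/4 ]
R2 <- R2 - (-6)*R3:  [    0     1     0  |     9     1  -3/2 ]
Right block of [I | A^{-1}] is the inverse:
[ -31/6  -2/3   3/4 ]
[     9     1  -3/2 ]
[     1     0  -1/4 ]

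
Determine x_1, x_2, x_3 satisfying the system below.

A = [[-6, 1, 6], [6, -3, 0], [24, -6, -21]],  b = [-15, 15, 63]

Forward elimination on [A|b]:
R2 <- R2 - (-1)*R1:  [  0  -2   6   0 ]
R3 <- R3 - (-4)*R1:  [  0  -2   3   3 ]
R3 <- R3 - (1)*R2:  [  0   0  -3   3 ]
Row echelon form:
[ -6   1   6  |  -15 ]
[  0  -2   6  |    0 ]
[  0   0  -3  |    3 ]
Back-substitution:
x_3 = (3) / -3 = -1
x_2 = (0 - (6)*(-1)) / -2 = -3
x_1 = (-15 - (1)*(-3) - (6)*(-1)) / -6 = 1

(1, -3, -1)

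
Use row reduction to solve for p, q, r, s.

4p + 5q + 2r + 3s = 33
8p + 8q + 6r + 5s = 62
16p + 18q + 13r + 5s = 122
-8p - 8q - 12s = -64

Forward elimination on [A|b]:
R2 <- R2 - (2)*R1:  [  0  -2   2  -1  -4 ]
R3 <- R3 - (4)*R1:  [   0   -2    5   -7  -10 ]
R4 <- R4 - (-2)*R1:  [  0   2   4  -6   2 ]
R3 <- R3 - (1)*R2:  [  0   0   3  -6  -6 ]
R4 <- R4 - (-1)*R2:  [  0   0   6  -7  -2 ]
R4 <- R4 - (2)*R3:  [  0   0   0   5  10 ]
Row echelon form:
[ 4   5  2   3  |  33 ]
[ 0  -2  2  -1  |  -4 ]
[ 0   0  3  -6  |  -6 ]
[ 0   0  0   5  |  10 ]
Back-substitution:
s = (10) / 5 = 2
r = (-6 - (-6)*(2)) / 3 = 2
q = (-4 - (2)*(2) - (-1)*(2)) / -2 = 3
p = (33 - (5)*(3) - (2)*(2) - (3)*(2)) / 4 = 2

(2, 3, 2, 2)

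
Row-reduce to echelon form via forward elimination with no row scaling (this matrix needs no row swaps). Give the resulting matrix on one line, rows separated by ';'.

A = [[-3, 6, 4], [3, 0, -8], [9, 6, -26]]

REF = [-3 6 4; 0 6 -4; 0 0 2]

Forward elimination:
R2 <- R2 - (-1)*R1:  [  0   6  -4 ]
R3 <- R3 - (-3)*R1:  [   0   24  -14 ]
R3 <- R3 - (4)*R2:  [ 0  0  2 ]
Row echelon form:
[ -3  6   4 ]
[  0  6  -4 ]
[  0  0   2 ]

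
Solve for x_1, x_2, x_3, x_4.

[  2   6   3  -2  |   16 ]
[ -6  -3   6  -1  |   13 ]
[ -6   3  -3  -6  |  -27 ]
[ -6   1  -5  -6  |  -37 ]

(1, 1, 4, 2)

Forward elimination on [A|b]:
R2 <- R2 - (-3)*R1:  [  0  15  15  -7  61 ]
R3 <- R3 - (-3)*R1:  [   0   21    6  -12   21 ]
R4 <- R4 - (-3)*R1:  [   0   19    4  -12   11 ]
R3 <- R3 - (7/5)*R2:  [      0       0     -15   -11/5  -322/5 ]
R4 <- R4 - (19/15)*R2:  [       0        0      -15   -47/15  -994/15 ]
R4 <- R4 - (1)*R3:  [      0       0       0  -14/15  -28/15 ]
Row echelon form:
[ 2   6    3      -2  |      16 ]
[ 0  15   15      -7  |      61 ]
[ 0   0  -15   -11/5  |  -322/5 ]
[ 0   0    0  -14/15  |  -28/15 ]
Back-substitution:
x_4 = (-28/15) / (-14/15) = 2
x_3 = (-322/5 - (-11/5)*(2)) / -15 = 4
x_2 = (61 - (15)*(4) - (-7)*(2)) / 15 = 1
x_1 = (16 - (6)*(1) - (3)*(4) - (-2)*(2)) / 2 = 1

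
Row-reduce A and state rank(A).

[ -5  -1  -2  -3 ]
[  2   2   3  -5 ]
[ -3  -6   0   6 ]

Row reduction:
R2 <- R2 - (-2/5)*R1:  [     0    8/5   11/5  -31/5 ]
R3 <- R3 - (3/5)*R1:  [     0  -27/5    6/5   39/5 ]
R3 <- R3 - (-27/8)*R2:  [      0       0    69/8  -105/8 ]
Row echelon form:
[ -5   -1    -2      -3 ]
[  0  8/5  11/5   -31/5 ]
[  0    0  69/8  -105/8 ]
Nonzero rows / pivot columns: 3

rank(A) = 3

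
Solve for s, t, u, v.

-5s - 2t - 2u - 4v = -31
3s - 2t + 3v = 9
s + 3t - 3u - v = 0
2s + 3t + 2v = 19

Forward elimination on [A|b]:
R2 <- R2 - (-3/5)*R1:  [     0  -16/5   -6/5    3/5  -48/5 ]
R3 <- R3 - (-1/5)*R1:  [     0   13/5  -17/5   -9/5  -31/5 ]
R4 <- R4 - (-2/5)*R1:  [    0  11/5  -4/5   2/5  33/5 ]
R3 <- R3 - (-13/16)*R2:  [      0       0   -35/8  -21/16     -14 ]
R4 <- R4 - (-11/16)*R2:  [     0      0  -13/8  13/16      0 ]
R4 <- R4 - (13/35)*R3:  [     0      0      0  13/10   26/5 ]
Row echelon form:
[ -5     -2     -2      -4  |    -31 ]
[  0  -16/5   -6/5     3/5  |  -48/5 ]
[  0      0  -35/8  -21/16  |    -14 ]
[  0      0      0   13/10  |   26/5 ]
Back-substitution:
v = (26/5) / (13/10) = 4
u = (-14 - (-21/16)*(4)) / (-35/8) = 2
t = (-48/5 - (-6/5)*(2) - (3/5)*(4)) / (-16/5) = 3
s = (-31 - (-2)*(3) - (-2)*(2) - (-4)*(4)) / -5 = 1

(1, 3, 2, 4)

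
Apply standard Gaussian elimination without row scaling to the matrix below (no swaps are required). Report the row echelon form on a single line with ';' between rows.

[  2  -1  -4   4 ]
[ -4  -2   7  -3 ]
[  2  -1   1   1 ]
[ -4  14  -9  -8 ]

REF = [2 -1 -4 4; 0 -4 -1 5; 0 0 5 -3; 0 0 0 3]

Forward elimination:
R2 <- R2 - (-2)*R1:  [  0  -4  -1   5 ]
R3 <- R3 - (1)*R1:  [  0   0   5  -3 ]
R4 <- R4 - (-2)*R1:  [   0   12  -17    0 ]
R4 <- R4 - (-3)*R2:  [   0    0  -20   15 ]
R4 <- R4 - (-4)*R3:  [ 0  0  0  3 ]
Row echelon form:
[ 2  -1  -4   4 ]
[ 0  -4  -1   5 ]
[ 0   0   5  -3 ]
[ 0   0   0   3 ]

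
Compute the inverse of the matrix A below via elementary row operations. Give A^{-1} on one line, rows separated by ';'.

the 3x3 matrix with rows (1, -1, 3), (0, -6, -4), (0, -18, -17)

inverse = [1 -71/30 11/15; 0 -17/30 2/15; 0 3/5 -1/5]

Gauss-Jordan on [A | I]:
R2 <- (1/-6)*R2:  [    0     1   2/3  |     0  -1/6     0 ]
R1 <- R1 - (-1)*R2:  [    1     0  11/3  |     1  -1/6     0 ]
R3 <- R3 - (-18)*R2:  [  0   0  -5  |   0  -3   1 ]
R3 <- (1/-5)*R3:  [    0     0     1  |     0   3/5  -1/5 ]
R1 <- R1 - (11/3)*R3:  [      1       0       0  |       1  -71/30   11/15 ]
R2 <- R2 - (2/3)*R3:  [      0       1       0  |       0  -17/30    2/15 ]
Right block of [I | A^{-1}] is the inverse:
[ 1  -71/30  11/15 ]
[ 0  -17/30   2/15 ]
[ 0     3/5   -1/5 ]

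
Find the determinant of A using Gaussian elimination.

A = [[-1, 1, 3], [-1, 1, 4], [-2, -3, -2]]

det(A) = -5

Forward elimination:
R2 <- R2 - (1)*R1:  [ 0  0  1 ]
R3 <- R3 - (2)*R1:  [  0  -5  -8 ]
R2 <-> R3   (pivot in column 2 was zero)
[ -1   1   3 ]
[  0  -5  -8 ]
[  0   0   1 ]
Upper-triangular form:
[ -1   1   3 ]
[  0  -5  -8 ]
[  0   0   1 ]
det(A) = (-1)^1 * (-1) * (-5) * (1) = -5  (1 row swap -> sign -1)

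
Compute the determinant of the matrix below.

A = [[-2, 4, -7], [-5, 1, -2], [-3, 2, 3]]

Forward elimination:
R2 <- R2 - (5/2)*R1:  [    0    -9  31/2 ]
R3 <- R3 - (3/2)*R1:  [    0    -4  27/2 ]
R3 <- R3 - (4/9)*R2:  [      0       0  119/18 ]
Upper-triangular form:
[ -2   4      -7 ]
[  0  -9    31/2 ]
[  0   0  119/18 ]
det(A) = (-1)^0 * (-2) * (-9) * (119/18) = 119  (0 row swaps -> sign +1)

det(A) = 119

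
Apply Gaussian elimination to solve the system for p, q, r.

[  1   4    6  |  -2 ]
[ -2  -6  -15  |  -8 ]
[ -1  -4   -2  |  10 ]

(-2, -3, 2)

Forward elimination on [A|b]:
R2 <- R2 - (-2)*R1:  [   0    2   -3  -12 ]
R3 <- R3 - (-1)*R1:  [ 0  0  4  8 ]
Row echelon form:
[ 1  4   6  |   -2 ]
[ 0  2  -3  |  -12 ]
[ 0  0   4  |    8 ]
Back-substitution:
r = (8) / 4 = 2
q = (-12 - (-3)*(2)) / 2 = -3
p = (-2 - (4)*(-3) - (6)*(2)) / 1 = -2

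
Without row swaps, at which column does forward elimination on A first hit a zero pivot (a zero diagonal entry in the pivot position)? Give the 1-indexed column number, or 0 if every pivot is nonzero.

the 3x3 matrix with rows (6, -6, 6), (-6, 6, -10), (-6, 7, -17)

first zero-pivot column = 2

Naive forward elimination:
R2 <- R2 - (-1)*R1:  [  0   0  -4 ]
R3 <- R3 - (-1)*R1:  [   0    1  -11 ]
Matrix at this point:
[ 6  -6    6 ]
[ 0   0   -4 ]
[ 0   1  -11 ]
Pivot entry (2,2) is zero but row 3 has 1 in column 2 -> naive elimination stops; a row interchange (e.g. R2 <-> R3) would be required here.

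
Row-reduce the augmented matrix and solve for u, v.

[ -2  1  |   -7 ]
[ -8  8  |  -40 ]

Forward elimination on [A|b]:
R2 <- R2 - (4)*R1:  [   0    4  -12 ]
Row echelon form:
[ -2  1  |   -7 ]
[  0  4  |  -12 ]
Back-substitution:
v = (-12) / 4 = -3
u = (-7 - (1)*(-3)) / -2 = 2

(2, -3)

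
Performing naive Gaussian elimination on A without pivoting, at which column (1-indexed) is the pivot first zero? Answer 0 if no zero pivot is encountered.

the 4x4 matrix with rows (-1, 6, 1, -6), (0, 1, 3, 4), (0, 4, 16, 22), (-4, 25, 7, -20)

Naive forward elimination:
R4 <- R4 - (4)*R1:  [ 0  1  3  4 ]
R3 <- R3 - (4)*R2:  [ 0  0  4  6 ]
R4 <- R4 - (1)*R2:  [ 0  0  0  0 ]
Matrix at this point:
[ -1  6  1  -6 ]
[  0  1  3   4 ]
[  0  0  4   6 ]
[  0  0  0   0 ]
Pivot entry (4,4) in the last row is zero and there are no rows below to swap with -> zero pivot in column 4 (A is singular).

first zero-pivot column = 4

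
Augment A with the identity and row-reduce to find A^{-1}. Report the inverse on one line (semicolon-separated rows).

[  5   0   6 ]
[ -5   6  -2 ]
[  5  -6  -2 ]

Gauss-Jordan on [A | I]:
R1 <- (1/5)*R1:  [   1    0  6/5  |  1/5    0    0 ]
R2 <- R2 - (-5)*R1:  [ 0  6  4  |  1  1  0 ]
R3 <- R3 - (5)*R1:  [  0  -6  -8  |  -1   0   1 ]
R2 <- (1/6)*R2:  [   0    1  2/3  |  1/6  1/6    0 ]
R3 <- R3 - (-6)*R2:  [  0   0  -4  |   0   1   1 ]
R3 <- (1/-4)*R3:  [    0     0     1  |     0  -1/4  -1/4 ]
R1 <- R1 - (6/5)*R3:  [    1     0     0  |   1/5  3/10  3/10 ]
R2 <- R2 - (2/3)*R3:  [   0    1    0  |  1/6  1/3  1/6 ]
Right block of [I | A^{-1}] is the inverse:
[ 1/5  3/10  3/10 ]
[ 1/6   1/3   1/6 ]
[   0  -1/4  -1/4 ]

inverse = [1/5 3/10 3/10; 1/6 1/3 1/6; 0 -1/4 -1/4]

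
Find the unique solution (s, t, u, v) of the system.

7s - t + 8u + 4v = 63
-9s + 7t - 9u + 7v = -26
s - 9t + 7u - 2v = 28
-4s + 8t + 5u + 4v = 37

Forward elimination on [A|b]:
R2 <- R2 - (-9/7)*R1:  [    0  40/7   9/7  85/7    55 ]
R3 <- R3 - (1/7)*R1:  [     0  -62/7   41/7  -18/7     19 ]
R4 <- R4 - (-4/7)*R1:  [    0  52/7  67/7  44/7    73 ]
R3 <- R3 - (-31/20)*R2:  [      0       0  157/20    65/4   417/4 ]
R4 <- R4 - (13/10)*R2:  [     0      0  79/10  -19/2    3/2 ]
R4 <- R4 - (158/157)*R3:  [          0           0           0   -4059/157  -16236/157 ]
Row echelon form:
[ 7    -1       8          4  |          63 ]
[ 0  40/7     9/7       85/7  |          55 ]
[ 0     0  157/20       65/4  |       417/4 ]
[ 0     0       0  -4059/157  |  -16236/157 ]
Back-substitution:
v = (-16236/157) / (-4059/157) = 4
u = (417/4 - (65/4)*(4)) / (157/20) = 5
t = (55 - (9/7)*(5) - (85/7)*(4)) / (40/7) = 0
s = (63 - (-1)*(0) - (8)*(5) - (4)*(4)) / 7 = 1

(1, 0, 5, 4)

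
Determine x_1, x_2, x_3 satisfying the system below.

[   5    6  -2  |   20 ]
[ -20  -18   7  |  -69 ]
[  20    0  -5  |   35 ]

(2, 2, 1)

Forward elimination on [A|b]:
R2 <- R2 - (-4)*R1:  [  0   6  -1  11 ]
R3 <- R3 - (4)*R1:  [   0  -24    3  -45 ]
R3 <- R3 - (-4)*R2:  [  0   0  -1  -1 ]
Row echelon form:
[ 5  6  -2  |  20 ]
[ 0  6  -1  |  11 ]
[ 0  0  -1  |  -1 ]
Back-substitution:
x_3 = (-1) / -1 = 1
x_2 = (11 - (-1)*(1)) / 6 = 2
x_1 = (20 - (6)*(2) - (-2)*(1)) / 5 = 2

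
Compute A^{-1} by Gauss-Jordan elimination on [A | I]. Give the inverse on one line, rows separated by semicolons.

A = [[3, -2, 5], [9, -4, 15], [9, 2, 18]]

Gauss-Jordan on [A | I]:
R1 <- (1/3)*R1:  [    1  -2/3   5/3  |   1/3     0     0 ]
R2 <- R2 - (9)*R1:  [  0   2   0  |  -3   1   0 ]
R3 <- R3 - (9)*R1:  [  0   8   3  |  -3   0   1 ]
R2 <- (1/2)*R2:  [    0     1     0  |  -3/2   1/2     0 ]
R1 <- R1 - (-2/3)*R2:  [    1     0   5/3  |  -2/3   1/3     0 ]
R3 <- R3 - (8)*R2:  [  0   0   3  |   9  -4   1 ]
R3 <- (1/3)*R3:  [    0     0     1  |     3  -4/3   1/3 ]
R1 <- R1 - (5/3)*R3:  [     1      0      0  |  -17/3   23/9   -5/9 ]
Right block of [I | A^{-1}] is the inverse:
[ -17/3  23/9  -5/9 ]
[  -3/2   1/2     0 ]
[     3  -4/3   1/3 ]

inverse = [-17/3 23/9 -5/9; -3/2 1/2 0; 3 -4/3 1/3]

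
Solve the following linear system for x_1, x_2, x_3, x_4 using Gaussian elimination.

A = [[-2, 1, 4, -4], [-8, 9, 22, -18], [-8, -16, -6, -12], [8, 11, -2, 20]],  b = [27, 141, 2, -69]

(4, -1, 5, -4)

Forward elimination on [A|b]:
R2 <- R2 - (4)*R1:  [  0   5   6  -2  33 ]
R3 <- R3 - (4)*R1:  [    0   -20   -22     4  -106 ]
R4 <- R4 - (-4)*R1:  [  0  15  14   4  39 ]
R3 <- R3 - (-4)*R2:  [  0   0   2  -4  26 ]
R4 <- R4 - (3)*R2:  [   0    0   -4   10  -60 ]
R4 <- R4 - (-2)*R3:  [  0   0   0   2  -8 ]
Row echelon form:
[ -2  1  4  -4  |  27 ]
[  0  5  6  -2  |  33 ]
[  0  0  2  -4  |  26 ]
[  0  0  0   2  |  -8 ]
Back-substitution:
x_4 = (-8) / 2 = -4
x_3 = (26 - (-4)*(-4)) / 2 = 5
x_2 = (33 - (6)*(5) - (-2)*(-4)) / 5 = -1
x_1 = (27 - (1)*(-1) - (4)*(5) - (-4)*(-4)) / -2 = 4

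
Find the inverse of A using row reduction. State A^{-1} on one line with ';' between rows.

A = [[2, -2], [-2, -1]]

inverse = [1/6 -1/3; -1/3 -1/3]

Gauss-Jordan on [A | I]:
R1 <- (1/2)*R1:  [   1   -1  |  1/2    0 ]
R2 <- R2 - (-2)*R1:  [  0  -3  |   1   1 ]
R2 <- (1/-3)*R2:  [    0     1  |  -1/3  -1/3 ]
R1 <- R1 - (-1)*R2:  [    1     0  |   1/6  -1/3 ]
Right block of [I | A^{-1}] is the inverse:
[  1/6  -1/3 ]
[ -1/3  -1/3 ]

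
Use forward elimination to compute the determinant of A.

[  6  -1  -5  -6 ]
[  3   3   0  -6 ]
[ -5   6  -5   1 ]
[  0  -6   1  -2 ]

det(A) = 1881

Forward elimination:
R2 <- R2 - (1/2)*R1:  [   0  7/2  5/2   -3 ]
R3 <- R3 - (-5/6)*R1:  [     0   31/6  -55/6     -4 ]
R3 <- R3 - (31/21)*R2:  [     0      0  -90/7    3/7 ]
R4 <- R4 - (-12/7)*R2:  [     0      0   37/7  -50/7 ]
R4 <- R4 - (-37/90)*R3:  [       0        0        0  -209/30 ]
Upper-triangular form:
[ 6   -1     -5       -6 ]
[ 0  7/2    5/2       -3 ]
[ 0    0  -90/7      3/7 ]
[ 0    0      0  -209/30 ]
det(A) = (-1)^0 * (6) * (7/2) * (-90/7) * (-209/30) = 1881  (0 row swaps -> sign +1)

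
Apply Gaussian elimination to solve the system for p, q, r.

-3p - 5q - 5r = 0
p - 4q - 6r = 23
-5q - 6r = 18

(5, 0, -3)

Forward elimination on [A|b]:
R2 <- R2 - (-1/3)*R1:  [     0  -17/3  -23/3     23 ]
R3 <- R3 - (15/17)*R2:  [      0       0   13/17  -39/17 ]
Row echelon form:
[ -3     -5     -5  |       0 ]
[  0  -17/3  -23/3  |      23 ]
[  0      0  13/17  |  -39/17 ]
Back-substitution:
r = (-39/17) / (13/17) = -3
q = (23 - (-23/3)*(-3)) / (-17/3) = 0
p = (0 - (-5)*(0) - (-5)*(-3)) / -3 = 5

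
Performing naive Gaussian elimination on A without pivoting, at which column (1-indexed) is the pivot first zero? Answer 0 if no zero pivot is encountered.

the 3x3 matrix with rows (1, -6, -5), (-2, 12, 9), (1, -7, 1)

Naive forward elimination:
R2 <- R2 - (-2)*R1:  [  0   0  -1 ]
R3 <- R3 - (1)*R1:  [  0  -1   6 ]
Matrix at this point:
[ 1  -6  -5 ]
[ 0   0  -1 ]
[ 0  -1   6 ]
Pivot entry (2,2) is zero but row 3 has -1 in column 2 -> naive elimination stops; a row interchange (e.g. R2 <-> R3) would be required here.

first zero-pivot column = 2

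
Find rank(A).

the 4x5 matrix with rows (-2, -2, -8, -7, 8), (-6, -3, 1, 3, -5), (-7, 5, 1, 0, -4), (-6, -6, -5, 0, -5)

Row reduction:
R2 <- R2 - (3)*R1:  [   0    3   25   24  -29 ]
R3 <- R3 - (7/2)*R1:  [    0    12    29  49/2   -32 ]
R4 <- R4 - (3)*R1:  [   0    0   19   21  -29 ]
R3 <- R3 - (4)*R2:  [      0       0     -71  -143/2      84 ]
R4 <- R4 - (-19/71)*R3:  [       0        0        0  265/142  -463/71 ]
Row echelon form:
[ -2  -2   -8       -7        8 ]
[  0   3   25       24      -29 ]
[  0   0  -71   -143/2       84 ]
[  0   0    0  265/142  -463/71 ]
Nonzero rows / pivot columns: 4

rank(A) = 4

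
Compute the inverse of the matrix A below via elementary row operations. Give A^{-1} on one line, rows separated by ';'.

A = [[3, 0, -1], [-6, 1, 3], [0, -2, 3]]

inverse = [3/5 2/15 1/15; 6/5 3/5 -1/5; 4/5 2/5 1/5]

Gauss-Jordan on [A | I]:
R1 <- (1/3)*R1:  [    1     0  -1/3  |   1/3     0     0 ]
R2 <- R2 - (-6)*R1:  [ 0  1  1  |  2  1  0 ]
R3 <- R3 - (-2)*R2:  [ 0  0  5  |  4  2  1 ]
R3 <- (1/5)*R3:  [   0    0    1  |  4/5  2/5  1/5 ]
R1 <- R1 - (-1/3)*R3:  [    1     0     0  |   3/5  2/15  1/15 ]
R2 <- R2 - (1)*R3:  [    0     1     0  |   6/5   3/5  -1/5 ]
Right block of [I | A^{-1}] is the inverse:
[ 3/5  2/15  1/15 ]
[ 6/5   3/5  -1/5 ]
[ 4/5   2/5   1/5 ]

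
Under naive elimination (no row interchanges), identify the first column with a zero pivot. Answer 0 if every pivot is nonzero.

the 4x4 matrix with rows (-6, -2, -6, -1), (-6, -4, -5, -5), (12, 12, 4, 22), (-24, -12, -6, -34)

Naive forward elimination:
R2 <- R2 - (1)*R1:  [  0  -2   1  -4 ]
R3 <- R3 - (-2)*R1:  [  0   8  -8  20 ]
R4 <- R4 - (4)*R1:  [   0   -4   18  -30 ]
R3 <- R3 - (-4)*R2:  [  0   0  -4   4 ]
R4 <- R4 - (2)*R2:  [   0    0   16  -22 ]
R4 <- R4 - (-4)*R3:  [  0   0   0  -6 ]
All pivots nonzero; naive elimination completes without hitting a zero pivot.

first zero-pivot column = 0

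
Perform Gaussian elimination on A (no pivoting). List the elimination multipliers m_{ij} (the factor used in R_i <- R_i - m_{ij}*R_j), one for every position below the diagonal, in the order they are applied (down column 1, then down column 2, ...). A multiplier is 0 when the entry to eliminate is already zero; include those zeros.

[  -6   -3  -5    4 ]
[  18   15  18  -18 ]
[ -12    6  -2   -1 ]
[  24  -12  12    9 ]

Forward elimination:
R2 <- R2 - (-3)*R1:  [  0   6   3  -6 ]
R3 <- R3 - (2)*R1:  [  0  12   8  -9 ]
R4 <- R4 - (-4)*R1:  [   0  -24   -8   25 ]
R3 <- R3 - (2)*R2:  [ 0  0  2  3 ]
R4 <- R4 - (-4)*R2:  [ 0  0  4  1 ]
R4 <- R4 - (2)*R3:  [  0   0   0  -5 ]
Multipliers (in order of application): m_{21} = -3, m_{31} = 2, m_{41} = -4, m_{32} = 2, m_{42} = -4, m_{43} = 2

multipliers: -3, 2, -4, 2, -4, 2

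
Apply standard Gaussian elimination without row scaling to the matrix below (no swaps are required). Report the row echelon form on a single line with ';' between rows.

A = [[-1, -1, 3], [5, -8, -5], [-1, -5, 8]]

Forward elimination:
R2 <- R2 - (-5)*R1:  [   0  -13   10 ]
R3 <- R3 - (1)*R1:  [  0  -4   5 ]
R3 <- R3 - (4/13)*R2:  [     0      0  25/13 ]
Row echelon form:
[ -1   -1      3 ]
[  0  -13     10 ]
[  0    0  25/13 ]

REF = [-1 -1 3; 0 -13 10; 0 0 25/13]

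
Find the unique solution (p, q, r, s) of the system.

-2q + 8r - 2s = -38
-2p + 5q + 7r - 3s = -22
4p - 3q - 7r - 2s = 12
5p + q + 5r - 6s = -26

Forward elimination on [A|b]:
R1 <-> R2   (pivot in column 1 was zero)
[ -2   5   7  -3  -22 ]
[  0  -2   8  -2  -38 ]
[  4  -3  -7  -2   12 ]
[  5   1   5  -6  -26 ]
R3 <- R3 - (-2)*R1:  [   0    7    7   -8  -32 ]
R4 <- R4 - (-5/2)*R1:  [     0   27/2   45/2  -27/2    -81 ]
R3 <- R3 - (-7/2)*R2:  [    0     0    35   -15  -165 ]
R4 <- R4 - (-27/4)*R2:  [      0       0   153/2     -27  -675/2 ]
R4 <- R4 - (153/70)*R3:  [     0      0      0  81/14  162/7 ]
Row echelon form:
[ -2   5   7     -3  |    -22 ]
[  0  -2   8     -2  |    -38 ]
[  0   0  35    -15  |   -165 ]
[  0   0   0  81/14  |  162/7 ]
Back-substitution:
s = (162/7) / (81/14) = 4
r = (-165 - (-15)*(4)) / 35 = -3
q = (-38 - (8)*(-3) - (-2)*(4)) / -2 = 3
p = (-22 - (5)*(3) - (7)*(-3) - (-3)*(4)) / -2 = 2

(2, 3, -3, 4)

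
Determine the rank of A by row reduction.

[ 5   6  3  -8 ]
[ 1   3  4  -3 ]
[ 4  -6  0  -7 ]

rank(A) = 3

Row reduction:
R2 <- R2 - (1/5)*R1:  [    0   9/5  17/5  -7/5 ]
R3 <- R3 - (4/5)*R1:  [     0  -54/5  -12/5   -3/5 ]
R3 <- R3 - (-6)*R2:  [  0   0  18  -9 ]
Row echelon form:
[ 5    6     3    -8 ]
[ 0  9/5  17/5  -7/5 ]
[ 0    0    18    -9 ]
Nonzero rows / pivot columns: 3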